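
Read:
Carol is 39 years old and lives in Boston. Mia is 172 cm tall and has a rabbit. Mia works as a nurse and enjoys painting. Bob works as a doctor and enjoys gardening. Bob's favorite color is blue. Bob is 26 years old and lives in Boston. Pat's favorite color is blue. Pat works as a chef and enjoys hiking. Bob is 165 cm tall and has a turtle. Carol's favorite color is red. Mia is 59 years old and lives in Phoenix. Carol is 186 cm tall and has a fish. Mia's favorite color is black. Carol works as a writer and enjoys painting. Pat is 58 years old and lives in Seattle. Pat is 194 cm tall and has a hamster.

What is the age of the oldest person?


Oldest: Mia at 59

59


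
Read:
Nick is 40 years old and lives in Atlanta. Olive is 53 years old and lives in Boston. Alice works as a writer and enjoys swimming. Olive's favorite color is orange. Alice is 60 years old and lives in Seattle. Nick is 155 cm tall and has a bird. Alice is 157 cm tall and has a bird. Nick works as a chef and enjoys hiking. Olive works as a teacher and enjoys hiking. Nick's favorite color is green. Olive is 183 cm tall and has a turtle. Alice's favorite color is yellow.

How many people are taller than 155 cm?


Taller than 155: 2

2


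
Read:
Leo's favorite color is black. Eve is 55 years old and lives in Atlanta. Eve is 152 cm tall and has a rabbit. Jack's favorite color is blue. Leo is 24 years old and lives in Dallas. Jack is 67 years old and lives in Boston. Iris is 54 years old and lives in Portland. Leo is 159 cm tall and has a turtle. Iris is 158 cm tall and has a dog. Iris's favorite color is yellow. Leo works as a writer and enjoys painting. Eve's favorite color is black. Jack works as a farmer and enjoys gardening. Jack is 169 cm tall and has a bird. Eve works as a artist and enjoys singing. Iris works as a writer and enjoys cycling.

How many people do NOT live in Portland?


Not in Portland: 3

3


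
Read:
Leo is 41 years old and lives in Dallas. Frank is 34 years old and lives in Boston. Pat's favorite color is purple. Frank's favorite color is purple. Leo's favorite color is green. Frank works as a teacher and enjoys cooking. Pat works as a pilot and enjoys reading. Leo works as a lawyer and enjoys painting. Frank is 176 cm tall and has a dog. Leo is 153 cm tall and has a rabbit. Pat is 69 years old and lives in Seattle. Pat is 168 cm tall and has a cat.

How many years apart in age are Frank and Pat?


34 vs 69, diff = 35

35


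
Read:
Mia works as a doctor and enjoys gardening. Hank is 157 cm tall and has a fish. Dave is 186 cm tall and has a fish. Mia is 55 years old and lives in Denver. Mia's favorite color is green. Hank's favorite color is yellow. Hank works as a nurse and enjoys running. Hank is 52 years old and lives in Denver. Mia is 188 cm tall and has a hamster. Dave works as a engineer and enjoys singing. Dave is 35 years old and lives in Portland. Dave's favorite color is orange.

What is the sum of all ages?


35+55+52 = 142

142


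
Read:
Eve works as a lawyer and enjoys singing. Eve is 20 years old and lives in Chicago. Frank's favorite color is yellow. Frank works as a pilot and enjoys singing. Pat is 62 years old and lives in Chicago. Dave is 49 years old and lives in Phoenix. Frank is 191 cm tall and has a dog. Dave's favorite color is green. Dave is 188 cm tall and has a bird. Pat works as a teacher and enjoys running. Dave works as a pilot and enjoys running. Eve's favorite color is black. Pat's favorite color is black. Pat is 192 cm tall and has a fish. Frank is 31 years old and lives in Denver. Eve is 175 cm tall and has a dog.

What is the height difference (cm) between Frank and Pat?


|191 - 192| = 1

1


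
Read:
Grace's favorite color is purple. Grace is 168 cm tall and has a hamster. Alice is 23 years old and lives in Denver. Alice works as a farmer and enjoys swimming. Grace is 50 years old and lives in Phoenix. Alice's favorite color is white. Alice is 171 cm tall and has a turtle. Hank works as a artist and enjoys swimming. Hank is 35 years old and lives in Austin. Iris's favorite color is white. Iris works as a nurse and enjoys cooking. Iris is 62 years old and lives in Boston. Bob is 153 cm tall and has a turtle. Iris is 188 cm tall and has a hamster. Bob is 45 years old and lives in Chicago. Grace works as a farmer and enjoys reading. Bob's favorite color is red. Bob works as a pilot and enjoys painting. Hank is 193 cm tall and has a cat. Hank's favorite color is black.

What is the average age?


Sum=215, n=5, avg=43

43


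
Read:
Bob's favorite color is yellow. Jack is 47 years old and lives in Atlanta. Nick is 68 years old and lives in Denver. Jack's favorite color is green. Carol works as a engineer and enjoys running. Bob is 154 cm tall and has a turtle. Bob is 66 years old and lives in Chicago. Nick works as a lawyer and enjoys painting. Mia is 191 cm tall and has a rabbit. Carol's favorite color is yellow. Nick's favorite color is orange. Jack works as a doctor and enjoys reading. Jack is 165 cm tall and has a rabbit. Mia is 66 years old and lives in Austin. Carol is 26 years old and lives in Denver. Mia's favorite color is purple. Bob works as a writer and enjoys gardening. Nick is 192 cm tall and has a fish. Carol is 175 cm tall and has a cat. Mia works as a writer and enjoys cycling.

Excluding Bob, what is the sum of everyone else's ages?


Sum (excluding Bob): 207

207


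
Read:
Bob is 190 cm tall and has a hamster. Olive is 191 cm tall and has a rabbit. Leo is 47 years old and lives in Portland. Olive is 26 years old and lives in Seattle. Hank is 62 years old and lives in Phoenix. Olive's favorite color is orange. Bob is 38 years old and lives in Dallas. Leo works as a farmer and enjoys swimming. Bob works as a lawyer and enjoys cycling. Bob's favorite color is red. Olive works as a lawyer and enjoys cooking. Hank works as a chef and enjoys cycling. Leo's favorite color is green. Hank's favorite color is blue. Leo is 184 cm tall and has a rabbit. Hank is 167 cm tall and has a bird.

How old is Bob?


Bob is 38 years old

38


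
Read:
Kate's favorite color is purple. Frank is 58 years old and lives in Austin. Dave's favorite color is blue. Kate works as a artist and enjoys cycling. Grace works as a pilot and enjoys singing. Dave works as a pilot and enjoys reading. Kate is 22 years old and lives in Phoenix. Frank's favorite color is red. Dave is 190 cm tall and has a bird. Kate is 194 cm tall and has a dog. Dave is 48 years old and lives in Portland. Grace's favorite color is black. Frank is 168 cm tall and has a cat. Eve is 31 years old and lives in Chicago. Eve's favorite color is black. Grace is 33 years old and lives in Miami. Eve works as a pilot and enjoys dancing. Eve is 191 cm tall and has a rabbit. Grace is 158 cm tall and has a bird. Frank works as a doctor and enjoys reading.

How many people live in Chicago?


Count in Chicago: 1

1


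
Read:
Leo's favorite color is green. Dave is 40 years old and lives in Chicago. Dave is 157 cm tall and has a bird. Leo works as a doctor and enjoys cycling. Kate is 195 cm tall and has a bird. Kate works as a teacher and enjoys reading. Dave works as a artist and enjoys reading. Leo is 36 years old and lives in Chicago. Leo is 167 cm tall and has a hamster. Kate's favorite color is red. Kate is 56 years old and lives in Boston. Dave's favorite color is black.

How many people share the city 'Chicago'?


Count: 2

2


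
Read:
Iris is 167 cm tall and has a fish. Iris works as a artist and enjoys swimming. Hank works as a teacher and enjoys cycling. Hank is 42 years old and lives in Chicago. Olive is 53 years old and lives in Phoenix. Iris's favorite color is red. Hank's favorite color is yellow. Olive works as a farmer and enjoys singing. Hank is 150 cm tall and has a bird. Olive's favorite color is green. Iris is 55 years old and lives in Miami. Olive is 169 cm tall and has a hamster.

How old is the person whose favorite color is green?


Person with favorite color=green is Olive, age 53

53


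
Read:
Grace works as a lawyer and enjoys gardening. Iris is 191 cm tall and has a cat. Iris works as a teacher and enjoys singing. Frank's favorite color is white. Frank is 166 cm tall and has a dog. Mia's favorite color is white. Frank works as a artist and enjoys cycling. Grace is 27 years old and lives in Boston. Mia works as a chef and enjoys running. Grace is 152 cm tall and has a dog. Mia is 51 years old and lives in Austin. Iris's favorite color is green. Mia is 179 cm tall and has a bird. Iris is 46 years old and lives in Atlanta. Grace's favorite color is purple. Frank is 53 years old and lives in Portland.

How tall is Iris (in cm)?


Iris is 191 cm tall

191


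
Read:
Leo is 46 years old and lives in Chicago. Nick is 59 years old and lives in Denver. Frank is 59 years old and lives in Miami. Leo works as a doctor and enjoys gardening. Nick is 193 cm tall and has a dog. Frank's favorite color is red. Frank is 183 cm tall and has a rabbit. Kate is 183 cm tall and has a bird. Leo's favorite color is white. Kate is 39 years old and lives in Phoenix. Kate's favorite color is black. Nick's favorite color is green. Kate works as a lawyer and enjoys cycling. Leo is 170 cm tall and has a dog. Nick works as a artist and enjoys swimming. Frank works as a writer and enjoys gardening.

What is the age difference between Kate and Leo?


|39 - 46| = 7

7


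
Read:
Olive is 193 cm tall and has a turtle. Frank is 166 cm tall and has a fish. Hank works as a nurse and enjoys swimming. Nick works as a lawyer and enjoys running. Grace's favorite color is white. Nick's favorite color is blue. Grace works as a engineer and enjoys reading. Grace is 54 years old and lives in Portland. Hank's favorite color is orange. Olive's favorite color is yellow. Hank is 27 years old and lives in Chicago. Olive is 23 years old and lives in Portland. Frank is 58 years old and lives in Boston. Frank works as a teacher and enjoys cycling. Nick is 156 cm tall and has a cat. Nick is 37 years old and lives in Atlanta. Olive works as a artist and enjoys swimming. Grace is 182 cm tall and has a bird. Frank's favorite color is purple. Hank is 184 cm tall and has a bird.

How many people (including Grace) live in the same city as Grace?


Grace lives in Portland. Count = 2

2


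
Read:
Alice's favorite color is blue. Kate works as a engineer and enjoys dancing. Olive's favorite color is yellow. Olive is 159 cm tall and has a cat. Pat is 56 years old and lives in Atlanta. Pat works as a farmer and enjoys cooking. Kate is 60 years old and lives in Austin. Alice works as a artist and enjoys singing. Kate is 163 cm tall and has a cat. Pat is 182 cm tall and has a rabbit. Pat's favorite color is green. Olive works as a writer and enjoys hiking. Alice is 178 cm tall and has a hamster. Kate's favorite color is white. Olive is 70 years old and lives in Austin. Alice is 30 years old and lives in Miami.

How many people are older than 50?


Filter: 3

3


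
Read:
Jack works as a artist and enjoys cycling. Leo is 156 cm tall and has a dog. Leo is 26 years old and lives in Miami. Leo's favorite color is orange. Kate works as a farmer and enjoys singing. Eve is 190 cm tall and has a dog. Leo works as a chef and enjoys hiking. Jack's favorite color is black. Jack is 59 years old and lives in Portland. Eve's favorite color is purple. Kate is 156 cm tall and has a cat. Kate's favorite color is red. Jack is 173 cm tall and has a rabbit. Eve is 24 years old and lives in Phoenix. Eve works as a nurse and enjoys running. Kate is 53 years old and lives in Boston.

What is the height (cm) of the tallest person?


Tallest: Eve at 190 cm

190


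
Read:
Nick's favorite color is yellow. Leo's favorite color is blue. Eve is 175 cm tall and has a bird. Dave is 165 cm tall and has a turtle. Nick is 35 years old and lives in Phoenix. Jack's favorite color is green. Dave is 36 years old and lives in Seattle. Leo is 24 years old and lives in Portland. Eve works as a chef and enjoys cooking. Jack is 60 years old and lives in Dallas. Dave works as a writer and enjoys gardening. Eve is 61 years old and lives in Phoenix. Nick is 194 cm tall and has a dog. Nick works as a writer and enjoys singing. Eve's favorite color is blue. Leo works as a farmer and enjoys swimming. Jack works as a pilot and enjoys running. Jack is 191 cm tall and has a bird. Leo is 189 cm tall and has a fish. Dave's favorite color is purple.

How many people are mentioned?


People: Jack, Eve, Nick, Dave, Leo. Count = 5

5


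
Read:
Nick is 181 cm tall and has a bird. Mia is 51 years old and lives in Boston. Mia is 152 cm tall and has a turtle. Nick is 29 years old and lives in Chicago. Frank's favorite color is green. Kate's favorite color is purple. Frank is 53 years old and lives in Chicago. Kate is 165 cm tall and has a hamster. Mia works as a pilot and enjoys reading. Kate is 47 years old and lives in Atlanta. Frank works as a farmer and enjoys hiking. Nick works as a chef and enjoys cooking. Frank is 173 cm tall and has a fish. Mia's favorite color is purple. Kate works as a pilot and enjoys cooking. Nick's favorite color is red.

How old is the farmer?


The farmer is Frank, age 53

53


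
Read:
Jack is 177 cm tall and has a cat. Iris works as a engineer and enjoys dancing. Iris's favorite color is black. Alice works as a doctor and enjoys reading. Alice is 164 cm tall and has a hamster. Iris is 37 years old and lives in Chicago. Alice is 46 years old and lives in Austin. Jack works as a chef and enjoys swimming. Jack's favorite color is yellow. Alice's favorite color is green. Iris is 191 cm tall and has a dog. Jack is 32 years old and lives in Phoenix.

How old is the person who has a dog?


Person with dog is Iris, age 37

37


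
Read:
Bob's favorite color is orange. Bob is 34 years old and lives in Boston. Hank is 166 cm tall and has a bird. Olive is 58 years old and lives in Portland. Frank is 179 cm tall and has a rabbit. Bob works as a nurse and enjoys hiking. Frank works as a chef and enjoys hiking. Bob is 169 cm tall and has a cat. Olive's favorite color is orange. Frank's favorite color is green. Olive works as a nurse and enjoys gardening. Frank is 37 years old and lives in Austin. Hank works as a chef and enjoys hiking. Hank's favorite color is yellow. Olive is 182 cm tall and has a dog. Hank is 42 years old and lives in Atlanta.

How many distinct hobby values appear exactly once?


Unique hobby values: 1

1


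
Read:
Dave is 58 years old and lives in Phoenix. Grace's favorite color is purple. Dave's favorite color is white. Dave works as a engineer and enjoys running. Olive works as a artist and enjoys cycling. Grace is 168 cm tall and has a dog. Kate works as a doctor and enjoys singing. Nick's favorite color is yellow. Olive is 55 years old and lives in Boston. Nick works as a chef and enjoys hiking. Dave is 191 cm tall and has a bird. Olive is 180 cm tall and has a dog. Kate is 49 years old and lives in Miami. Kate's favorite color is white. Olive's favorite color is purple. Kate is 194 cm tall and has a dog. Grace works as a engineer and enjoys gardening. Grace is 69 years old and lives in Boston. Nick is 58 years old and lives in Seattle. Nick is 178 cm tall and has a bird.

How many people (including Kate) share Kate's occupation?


Kate is a doctor. Count = 1

1


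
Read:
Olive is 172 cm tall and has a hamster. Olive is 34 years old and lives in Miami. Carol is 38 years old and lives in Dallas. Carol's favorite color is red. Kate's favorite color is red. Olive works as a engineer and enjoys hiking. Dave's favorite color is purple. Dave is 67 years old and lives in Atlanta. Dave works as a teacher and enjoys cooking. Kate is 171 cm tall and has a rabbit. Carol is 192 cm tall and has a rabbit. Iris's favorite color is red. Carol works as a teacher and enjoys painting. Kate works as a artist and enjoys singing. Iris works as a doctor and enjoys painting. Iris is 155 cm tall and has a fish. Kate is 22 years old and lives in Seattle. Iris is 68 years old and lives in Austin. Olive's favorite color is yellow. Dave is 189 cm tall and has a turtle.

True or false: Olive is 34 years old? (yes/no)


Olive is actually 34. yes

yes


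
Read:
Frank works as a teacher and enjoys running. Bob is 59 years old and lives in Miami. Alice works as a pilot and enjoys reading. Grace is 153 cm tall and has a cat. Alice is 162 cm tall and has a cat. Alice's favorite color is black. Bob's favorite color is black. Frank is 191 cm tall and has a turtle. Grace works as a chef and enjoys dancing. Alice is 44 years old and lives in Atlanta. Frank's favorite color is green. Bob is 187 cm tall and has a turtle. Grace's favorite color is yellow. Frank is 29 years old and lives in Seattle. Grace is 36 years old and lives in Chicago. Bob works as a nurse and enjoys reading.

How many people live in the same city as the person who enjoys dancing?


Person with hobby dancing is Grace, city Chicago. Count = 1

1


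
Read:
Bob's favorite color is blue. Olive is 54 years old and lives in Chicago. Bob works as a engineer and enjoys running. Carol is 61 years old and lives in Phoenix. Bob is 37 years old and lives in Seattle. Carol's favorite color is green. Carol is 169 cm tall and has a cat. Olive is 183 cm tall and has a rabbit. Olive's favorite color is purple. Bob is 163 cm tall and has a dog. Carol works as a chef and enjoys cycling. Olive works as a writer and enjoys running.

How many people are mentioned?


People: Carol, Olive, Bob. Count = 3

3


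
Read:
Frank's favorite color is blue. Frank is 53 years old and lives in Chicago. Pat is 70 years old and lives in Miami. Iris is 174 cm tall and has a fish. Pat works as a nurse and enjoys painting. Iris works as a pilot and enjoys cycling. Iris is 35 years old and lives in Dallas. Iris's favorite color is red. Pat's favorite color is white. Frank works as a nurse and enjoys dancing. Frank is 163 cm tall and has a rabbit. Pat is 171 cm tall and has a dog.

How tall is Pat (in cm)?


Pat is 171 cm tall

171


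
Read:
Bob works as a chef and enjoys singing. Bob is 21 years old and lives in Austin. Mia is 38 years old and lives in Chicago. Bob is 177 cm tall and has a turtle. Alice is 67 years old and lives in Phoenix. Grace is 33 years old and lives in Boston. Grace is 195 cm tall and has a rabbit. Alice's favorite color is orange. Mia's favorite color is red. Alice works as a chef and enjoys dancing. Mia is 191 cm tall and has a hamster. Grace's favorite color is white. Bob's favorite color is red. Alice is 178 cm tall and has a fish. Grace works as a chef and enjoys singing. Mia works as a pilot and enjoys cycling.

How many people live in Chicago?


Count in Chicago: 1

1


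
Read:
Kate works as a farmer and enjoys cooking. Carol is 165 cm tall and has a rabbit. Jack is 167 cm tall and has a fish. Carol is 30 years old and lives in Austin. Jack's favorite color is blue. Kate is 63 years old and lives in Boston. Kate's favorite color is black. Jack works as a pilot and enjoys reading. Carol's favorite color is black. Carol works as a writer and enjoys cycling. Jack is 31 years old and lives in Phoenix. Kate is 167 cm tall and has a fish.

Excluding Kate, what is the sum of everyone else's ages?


Sum (excluding Kate): 61

61


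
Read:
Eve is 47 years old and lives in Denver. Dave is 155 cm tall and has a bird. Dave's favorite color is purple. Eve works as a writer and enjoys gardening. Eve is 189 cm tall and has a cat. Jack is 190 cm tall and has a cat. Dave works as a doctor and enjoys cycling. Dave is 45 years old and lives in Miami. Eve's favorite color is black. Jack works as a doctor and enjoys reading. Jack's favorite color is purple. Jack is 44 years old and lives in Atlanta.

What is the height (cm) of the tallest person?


Tallest: Jack at 190 cm

190


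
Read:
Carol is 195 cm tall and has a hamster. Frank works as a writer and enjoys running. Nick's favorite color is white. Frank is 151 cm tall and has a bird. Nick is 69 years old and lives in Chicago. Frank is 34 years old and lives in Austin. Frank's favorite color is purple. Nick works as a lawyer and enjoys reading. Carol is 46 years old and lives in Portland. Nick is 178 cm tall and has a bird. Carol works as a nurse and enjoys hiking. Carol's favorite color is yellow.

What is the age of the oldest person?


Oldest: Nick at 69

69


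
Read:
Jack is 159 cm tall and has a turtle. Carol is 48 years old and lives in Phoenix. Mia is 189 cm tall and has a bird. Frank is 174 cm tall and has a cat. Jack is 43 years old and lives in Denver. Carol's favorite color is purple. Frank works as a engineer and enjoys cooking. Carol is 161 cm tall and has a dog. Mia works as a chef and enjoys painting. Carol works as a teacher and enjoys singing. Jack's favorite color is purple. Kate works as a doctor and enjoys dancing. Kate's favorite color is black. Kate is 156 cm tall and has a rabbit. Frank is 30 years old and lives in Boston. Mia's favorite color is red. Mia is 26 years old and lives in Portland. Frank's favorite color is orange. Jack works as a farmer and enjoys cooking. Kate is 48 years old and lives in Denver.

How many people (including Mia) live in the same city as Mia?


Mia lives in Portland. Count = 1

1


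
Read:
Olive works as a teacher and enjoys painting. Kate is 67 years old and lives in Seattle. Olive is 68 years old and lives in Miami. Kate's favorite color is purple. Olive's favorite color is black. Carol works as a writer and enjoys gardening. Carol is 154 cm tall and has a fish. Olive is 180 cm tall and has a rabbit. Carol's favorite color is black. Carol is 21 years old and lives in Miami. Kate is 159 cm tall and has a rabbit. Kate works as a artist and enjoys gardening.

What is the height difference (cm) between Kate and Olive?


|159 - 180| = 21

21


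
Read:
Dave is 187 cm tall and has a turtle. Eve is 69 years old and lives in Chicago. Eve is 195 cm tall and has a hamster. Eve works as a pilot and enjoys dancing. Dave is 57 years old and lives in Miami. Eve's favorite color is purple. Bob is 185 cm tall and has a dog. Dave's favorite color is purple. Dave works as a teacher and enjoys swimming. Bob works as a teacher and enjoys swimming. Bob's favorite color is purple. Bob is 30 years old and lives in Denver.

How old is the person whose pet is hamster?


Person with pet=hamster is Eve, age 69

69


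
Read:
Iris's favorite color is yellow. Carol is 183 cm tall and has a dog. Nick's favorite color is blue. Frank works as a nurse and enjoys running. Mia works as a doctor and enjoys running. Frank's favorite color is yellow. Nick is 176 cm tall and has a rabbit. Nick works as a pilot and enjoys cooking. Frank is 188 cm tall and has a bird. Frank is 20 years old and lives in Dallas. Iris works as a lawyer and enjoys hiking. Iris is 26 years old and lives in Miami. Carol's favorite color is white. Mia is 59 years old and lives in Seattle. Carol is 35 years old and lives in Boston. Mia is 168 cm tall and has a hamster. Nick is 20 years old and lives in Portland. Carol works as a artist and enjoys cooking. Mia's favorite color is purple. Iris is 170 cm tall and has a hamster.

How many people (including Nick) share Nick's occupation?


Nick is a pilot. Count = 1

1


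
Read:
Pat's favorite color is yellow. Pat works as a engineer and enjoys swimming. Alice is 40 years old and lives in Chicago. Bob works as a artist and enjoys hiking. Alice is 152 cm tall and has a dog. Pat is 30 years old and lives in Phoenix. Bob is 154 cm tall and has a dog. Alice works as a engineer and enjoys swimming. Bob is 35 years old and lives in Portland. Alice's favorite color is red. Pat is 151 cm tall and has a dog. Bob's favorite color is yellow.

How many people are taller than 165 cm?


Taller than 165: 0

0


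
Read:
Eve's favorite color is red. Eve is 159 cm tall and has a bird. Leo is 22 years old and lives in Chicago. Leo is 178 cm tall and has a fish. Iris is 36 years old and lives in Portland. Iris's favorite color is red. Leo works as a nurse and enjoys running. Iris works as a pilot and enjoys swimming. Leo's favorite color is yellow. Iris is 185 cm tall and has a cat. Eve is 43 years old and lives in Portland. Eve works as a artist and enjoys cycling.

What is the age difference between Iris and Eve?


|36 - 43| = 7

7


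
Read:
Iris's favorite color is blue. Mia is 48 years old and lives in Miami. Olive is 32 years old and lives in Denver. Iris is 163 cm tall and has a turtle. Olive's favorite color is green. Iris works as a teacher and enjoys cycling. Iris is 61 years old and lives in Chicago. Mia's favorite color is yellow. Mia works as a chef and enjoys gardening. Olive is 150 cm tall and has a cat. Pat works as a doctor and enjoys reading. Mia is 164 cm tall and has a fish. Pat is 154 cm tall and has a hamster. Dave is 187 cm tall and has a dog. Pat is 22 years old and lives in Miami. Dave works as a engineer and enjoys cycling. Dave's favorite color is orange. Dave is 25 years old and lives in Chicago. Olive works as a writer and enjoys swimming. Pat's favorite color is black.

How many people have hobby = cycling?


Count: 2

2


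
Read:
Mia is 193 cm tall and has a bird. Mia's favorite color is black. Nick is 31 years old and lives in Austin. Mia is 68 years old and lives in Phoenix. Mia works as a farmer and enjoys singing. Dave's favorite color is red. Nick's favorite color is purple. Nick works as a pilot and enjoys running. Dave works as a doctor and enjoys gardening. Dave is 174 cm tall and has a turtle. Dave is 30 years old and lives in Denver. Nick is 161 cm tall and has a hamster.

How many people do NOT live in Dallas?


Not in Dallas: 3

3


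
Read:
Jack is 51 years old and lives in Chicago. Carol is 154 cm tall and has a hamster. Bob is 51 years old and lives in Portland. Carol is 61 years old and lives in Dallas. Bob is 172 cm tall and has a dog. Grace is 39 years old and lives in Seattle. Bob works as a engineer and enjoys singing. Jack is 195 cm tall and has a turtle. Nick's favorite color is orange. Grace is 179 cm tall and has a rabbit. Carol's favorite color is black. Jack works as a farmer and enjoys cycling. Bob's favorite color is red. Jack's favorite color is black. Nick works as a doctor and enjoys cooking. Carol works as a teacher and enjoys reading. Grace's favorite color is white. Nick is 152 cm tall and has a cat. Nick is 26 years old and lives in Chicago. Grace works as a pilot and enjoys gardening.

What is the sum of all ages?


61+39+51+26+51 = 228

228


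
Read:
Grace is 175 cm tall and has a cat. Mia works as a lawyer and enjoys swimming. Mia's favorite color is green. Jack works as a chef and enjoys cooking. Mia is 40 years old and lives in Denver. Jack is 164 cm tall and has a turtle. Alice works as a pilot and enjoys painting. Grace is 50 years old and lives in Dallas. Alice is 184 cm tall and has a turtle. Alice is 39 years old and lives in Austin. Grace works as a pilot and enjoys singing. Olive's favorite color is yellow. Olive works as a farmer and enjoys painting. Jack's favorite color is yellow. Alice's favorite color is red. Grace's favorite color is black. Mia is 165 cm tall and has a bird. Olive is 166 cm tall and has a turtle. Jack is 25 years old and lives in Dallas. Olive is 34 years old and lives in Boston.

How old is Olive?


Olive is 34 years old

34


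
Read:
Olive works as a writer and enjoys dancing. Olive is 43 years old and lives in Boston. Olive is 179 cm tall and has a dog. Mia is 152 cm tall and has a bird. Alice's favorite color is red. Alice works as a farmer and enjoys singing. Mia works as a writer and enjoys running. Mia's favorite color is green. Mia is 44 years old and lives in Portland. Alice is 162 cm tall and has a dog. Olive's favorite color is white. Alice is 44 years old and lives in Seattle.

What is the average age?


Sum=131, n=3, avg=43.67

43.67


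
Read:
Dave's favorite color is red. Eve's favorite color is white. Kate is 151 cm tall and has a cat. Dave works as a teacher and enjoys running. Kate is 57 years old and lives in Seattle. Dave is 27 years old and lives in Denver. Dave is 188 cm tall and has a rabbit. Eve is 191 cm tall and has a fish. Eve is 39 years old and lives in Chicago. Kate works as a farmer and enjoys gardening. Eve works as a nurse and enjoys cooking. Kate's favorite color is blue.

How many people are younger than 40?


Filter: 2

2


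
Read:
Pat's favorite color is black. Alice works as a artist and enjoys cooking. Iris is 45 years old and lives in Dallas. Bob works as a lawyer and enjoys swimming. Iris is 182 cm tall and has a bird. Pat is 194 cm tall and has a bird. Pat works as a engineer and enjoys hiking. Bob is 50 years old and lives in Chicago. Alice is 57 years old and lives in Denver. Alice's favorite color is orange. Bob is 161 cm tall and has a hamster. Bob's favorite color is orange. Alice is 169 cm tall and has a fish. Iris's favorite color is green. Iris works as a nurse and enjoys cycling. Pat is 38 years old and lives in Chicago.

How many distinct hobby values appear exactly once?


Unique hobby values: 4

4


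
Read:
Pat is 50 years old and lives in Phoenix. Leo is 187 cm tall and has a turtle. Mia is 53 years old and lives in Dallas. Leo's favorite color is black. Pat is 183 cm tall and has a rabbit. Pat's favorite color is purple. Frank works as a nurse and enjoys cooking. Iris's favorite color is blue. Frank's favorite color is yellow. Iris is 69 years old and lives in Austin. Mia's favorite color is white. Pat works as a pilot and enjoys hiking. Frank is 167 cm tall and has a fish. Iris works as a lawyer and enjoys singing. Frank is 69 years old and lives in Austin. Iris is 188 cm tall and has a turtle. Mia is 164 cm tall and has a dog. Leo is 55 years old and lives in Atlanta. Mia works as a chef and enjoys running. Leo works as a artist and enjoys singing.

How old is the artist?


The artist is Leo, age 55

55


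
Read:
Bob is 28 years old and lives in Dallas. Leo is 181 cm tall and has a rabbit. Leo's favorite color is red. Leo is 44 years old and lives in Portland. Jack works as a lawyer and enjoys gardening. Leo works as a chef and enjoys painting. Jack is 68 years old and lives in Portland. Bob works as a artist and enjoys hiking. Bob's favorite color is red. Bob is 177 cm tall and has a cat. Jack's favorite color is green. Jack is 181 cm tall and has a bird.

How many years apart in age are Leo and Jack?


44 vs 68, diff = 24

24


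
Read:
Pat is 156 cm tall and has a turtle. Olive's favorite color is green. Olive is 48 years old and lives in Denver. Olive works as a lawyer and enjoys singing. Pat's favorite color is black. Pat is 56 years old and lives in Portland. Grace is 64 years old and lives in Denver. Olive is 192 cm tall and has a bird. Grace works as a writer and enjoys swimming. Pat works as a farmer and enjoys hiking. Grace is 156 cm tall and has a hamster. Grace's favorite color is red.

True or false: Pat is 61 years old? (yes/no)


Pat is actually 56. no

no


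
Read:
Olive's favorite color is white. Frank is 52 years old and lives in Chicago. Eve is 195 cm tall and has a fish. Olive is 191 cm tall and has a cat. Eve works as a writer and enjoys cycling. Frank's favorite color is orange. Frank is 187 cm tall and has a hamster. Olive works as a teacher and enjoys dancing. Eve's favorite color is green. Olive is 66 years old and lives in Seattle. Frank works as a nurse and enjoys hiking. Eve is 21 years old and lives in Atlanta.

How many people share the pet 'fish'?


Count: 1

1


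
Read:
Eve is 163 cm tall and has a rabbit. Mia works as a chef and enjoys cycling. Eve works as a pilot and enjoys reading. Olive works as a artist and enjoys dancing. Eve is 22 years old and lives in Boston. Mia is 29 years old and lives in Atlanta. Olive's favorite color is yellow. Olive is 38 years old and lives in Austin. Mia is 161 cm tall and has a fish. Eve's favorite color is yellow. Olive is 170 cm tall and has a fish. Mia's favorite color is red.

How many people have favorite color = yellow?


Count: 2

2


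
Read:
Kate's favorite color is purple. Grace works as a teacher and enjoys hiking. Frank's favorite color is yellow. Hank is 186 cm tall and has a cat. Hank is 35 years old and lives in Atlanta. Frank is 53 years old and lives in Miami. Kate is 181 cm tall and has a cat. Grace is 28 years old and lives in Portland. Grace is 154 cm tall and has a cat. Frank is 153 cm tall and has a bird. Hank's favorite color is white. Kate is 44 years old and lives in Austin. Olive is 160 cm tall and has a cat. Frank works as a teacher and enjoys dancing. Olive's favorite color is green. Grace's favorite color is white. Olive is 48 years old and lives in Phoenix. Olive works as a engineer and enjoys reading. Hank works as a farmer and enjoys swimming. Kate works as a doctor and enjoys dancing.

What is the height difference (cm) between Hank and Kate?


|186 - 181| = 5

5


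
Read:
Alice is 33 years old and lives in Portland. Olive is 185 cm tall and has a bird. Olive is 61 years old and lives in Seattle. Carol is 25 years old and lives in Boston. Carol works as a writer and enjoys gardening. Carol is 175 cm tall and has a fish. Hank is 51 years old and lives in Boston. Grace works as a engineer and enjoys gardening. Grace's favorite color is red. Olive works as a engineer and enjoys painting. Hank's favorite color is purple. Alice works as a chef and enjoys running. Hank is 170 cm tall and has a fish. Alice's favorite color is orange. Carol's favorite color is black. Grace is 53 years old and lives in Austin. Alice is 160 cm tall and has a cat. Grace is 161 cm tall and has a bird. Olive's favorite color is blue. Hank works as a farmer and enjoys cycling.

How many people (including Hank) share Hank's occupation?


Hank is a farmer. Count = 1

1


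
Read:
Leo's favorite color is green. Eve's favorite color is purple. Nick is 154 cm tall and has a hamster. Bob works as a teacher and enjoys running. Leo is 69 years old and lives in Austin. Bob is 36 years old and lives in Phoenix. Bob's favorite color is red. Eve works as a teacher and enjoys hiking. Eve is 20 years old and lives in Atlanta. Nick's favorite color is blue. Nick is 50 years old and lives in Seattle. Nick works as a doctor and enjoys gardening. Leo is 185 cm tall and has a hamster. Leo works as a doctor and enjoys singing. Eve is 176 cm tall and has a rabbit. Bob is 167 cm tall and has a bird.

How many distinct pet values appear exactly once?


Unique pet values: 2

2


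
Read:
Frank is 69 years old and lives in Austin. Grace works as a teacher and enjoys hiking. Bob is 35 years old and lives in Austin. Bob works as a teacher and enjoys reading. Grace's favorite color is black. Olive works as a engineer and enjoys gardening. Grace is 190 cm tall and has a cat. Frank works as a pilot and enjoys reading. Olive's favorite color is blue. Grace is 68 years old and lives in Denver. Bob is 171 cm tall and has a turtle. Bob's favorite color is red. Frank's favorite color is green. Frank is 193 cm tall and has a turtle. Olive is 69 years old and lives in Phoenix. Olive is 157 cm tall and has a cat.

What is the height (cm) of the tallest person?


Tallest: Frank at 193 cm

193


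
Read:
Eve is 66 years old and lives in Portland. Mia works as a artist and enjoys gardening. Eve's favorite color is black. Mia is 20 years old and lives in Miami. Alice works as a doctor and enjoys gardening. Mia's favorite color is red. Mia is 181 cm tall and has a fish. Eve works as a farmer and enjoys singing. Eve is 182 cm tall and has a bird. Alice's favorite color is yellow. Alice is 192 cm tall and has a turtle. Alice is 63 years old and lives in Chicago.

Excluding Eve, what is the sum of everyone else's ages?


Sum (excluding Eve): 83

83


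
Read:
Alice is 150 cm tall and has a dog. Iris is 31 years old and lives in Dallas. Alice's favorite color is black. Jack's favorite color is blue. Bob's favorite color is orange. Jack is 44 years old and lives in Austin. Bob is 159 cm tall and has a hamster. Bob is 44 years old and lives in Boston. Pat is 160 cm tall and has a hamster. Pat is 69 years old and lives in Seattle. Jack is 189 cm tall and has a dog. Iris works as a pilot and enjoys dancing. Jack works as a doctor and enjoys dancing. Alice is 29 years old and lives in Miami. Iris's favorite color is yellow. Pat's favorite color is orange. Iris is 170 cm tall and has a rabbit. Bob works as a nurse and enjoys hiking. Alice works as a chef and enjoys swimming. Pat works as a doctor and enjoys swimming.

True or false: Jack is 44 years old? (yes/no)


Jack is actually 44. yes

yes


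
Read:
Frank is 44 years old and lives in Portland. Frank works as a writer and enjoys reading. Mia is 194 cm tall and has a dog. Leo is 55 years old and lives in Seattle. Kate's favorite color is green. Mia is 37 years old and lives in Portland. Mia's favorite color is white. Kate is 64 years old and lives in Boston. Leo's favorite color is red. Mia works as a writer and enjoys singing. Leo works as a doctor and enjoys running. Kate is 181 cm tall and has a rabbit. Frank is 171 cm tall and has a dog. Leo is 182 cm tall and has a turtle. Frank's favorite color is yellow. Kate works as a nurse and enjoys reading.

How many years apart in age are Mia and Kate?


37 vs 64, diff = 27

27


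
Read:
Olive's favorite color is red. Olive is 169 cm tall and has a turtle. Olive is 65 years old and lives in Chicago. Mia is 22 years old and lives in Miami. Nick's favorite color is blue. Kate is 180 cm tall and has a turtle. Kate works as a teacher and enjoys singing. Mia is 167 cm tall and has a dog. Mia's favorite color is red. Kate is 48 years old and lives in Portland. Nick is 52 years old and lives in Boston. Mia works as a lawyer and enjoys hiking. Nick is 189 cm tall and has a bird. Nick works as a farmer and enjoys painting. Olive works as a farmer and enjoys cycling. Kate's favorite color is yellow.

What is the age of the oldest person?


Oldest: Olive at 65

65


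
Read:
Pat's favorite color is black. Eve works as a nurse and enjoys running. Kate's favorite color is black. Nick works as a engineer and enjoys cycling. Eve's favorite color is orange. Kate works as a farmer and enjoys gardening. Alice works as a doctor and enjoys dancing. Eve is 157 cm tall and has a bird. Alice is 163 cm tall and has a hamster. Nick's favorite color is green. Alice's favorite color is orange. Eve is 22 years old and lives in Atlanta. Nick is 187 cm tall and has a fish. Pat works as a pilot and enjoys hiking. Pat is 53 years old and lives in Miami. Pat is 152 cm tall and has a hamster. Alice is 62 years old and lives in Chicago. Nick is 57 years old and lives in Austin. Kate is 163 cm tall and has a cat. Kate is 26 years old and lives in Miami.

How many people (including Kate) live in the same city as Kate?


Kate lives in Miami. Count = 2

2


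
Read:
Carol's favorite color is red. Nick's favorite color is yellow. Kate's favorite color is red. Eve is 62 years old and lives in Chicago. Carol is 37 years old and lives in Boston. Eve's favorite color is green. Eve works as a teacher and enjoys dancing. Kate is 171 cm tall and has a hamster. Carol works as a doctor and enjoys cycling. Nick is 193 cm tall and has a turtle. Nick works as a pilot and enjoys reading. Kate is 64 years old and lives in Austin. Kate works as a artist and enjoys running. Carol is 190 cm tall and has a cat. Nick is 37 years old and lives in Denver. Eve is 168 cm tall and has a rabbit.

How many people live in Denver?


Count in Denver: 1

1


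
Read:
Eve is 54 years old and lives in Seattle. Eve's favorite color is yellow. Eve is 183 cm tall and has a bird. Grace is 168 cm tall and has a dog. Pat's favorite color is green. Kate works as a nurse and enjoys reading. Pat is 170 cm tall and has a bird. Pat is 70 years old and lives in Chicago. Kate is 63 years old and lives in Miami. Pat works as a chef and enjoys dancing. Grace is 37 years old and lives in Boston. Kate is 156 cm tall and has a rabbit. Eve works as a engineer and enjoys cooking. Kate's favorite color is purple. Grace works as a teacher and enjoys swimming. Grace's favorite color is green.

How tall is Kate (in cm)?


Kate is 156 cm tall

156
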